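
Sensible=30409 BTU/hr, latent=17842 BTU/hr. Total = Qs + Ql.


Qt = 30409 + 17842 = 48251 BTU/hr

48251 BTU/hr


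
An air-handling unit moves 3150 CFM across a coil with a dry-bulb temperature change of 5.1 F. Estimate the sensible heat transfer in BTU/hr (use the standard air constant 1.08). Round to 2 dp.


Q = 1.08 * 3150 * 5.1 = 17350.20 BTU/hr

17350.20 BTU/hr


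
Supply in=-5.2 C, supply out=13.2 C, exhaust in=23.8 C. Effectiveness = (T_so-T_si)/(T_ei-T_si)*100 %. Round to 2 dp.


eff = (13.2-(-5.2))/(23.8-(-5.2))*100 = 63.45 %

63.45 %


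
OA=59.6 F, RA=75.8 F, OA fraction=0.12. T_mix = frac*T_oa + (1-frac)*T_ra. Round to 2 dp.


T_mix = 0.12*59.6 + 0.88*75.8 = 73.86 F

73.86 F


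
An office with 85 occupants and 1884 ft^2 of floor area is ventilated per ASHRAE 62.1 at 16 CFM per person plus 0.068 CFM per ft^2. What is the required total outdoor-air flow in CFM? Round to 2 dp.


Total = 85*16 + 1884*0.068 = 1488.11 CFM

1488.11 CFM


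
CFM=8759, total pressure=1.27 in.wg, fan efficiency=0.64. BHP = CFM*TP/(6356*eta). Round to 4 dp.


BHP = 8759 * 1.27 / (6356 * 0.64) = 2.7346 hp

2.7346 hp


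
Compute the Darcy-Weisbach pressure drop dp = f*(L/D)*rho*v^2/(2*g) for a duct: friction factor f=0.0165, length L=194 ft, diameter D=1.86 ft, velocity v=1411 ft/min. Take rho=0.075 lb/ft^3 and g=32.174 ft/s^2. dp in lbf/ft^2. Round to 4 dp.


v_fps = 1411/60 = 23.5167 ft/s
dp = 0.0165*(194/1.86)*0.075*23.5167^2/(2*32.174) = 1.1093 lbf/ft^2

1.1093 lbf/ft^2


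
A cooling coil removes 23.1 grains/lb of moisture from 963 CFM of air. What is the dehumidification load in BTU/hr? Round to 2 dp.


Q = 0.68 * 963 * 23.1 = 15126.80 BTU/hr

15126.80 BTU/hr


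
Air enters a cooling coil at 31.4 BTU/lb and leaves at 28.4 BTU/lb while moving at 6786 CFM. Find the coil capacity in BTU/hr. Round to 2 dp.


Q = 4.5 * 6786 * (31.4 - 28.4) = 91611.00 BTU/hr

91611.00 BTU/hr


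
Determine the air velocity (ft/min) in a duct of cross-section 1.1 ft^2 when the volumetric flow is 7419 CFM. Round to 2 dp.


V = 7419 / 1.1 = 6744.55 ft/min

6744.55 ft/min


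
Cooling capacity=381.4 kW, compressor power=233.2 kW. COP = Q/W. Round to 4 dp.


COP = 381.4 / 233.2 = 1.6355

1.6355


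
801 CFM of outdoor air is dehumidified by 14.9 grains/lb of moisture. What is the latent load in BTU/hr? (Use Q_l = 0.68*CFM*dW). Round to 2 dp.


Q = 0.68 * 801 * 14.9 = 8115.73 BTU/hr

8115.73 BTU/hr


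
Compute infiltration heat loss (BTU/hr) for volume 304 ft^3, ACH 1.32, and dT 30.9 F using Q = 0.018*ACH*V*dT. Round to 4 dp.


Q = 0.018 * 1.32 * 304 * 30.9 = 223.1919 BTU/hr

223.1919 BTU/hr


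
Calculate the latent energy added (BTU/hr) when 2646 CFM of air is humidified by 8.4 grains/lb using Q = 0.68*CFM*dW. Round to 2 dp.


Q = 0.68 * 2646 * 8.4 = 15113.95 BTU/hr

15113.95 BTU/hr


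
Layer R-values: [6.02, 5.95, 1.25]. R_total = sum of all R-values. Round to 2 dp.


R_total = 6.02 + 5.95 + 1.25 = 13.22

13.22


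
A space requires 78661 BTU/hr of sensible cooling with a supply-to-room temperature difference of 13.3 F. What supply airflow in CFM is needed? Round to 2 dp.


CFM = 78661 / (1.08 * 13.3) = 5476.26

5476.26 CFM


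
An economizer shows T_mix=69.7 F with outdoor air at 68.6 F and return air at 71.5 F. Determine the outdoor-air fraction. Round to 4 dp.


frac = (69.7 - 71.5) / (68.6 - 71.5) = 0.6207

0.6207


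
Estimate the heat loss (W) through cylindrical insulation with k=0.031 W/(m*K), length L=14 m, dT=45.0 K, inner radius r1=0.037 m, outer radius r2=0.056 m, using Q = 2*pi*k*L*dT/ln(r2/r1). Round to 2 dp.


Q = 2*pi*0.031*14*45.0/ln(0.056/0.037) = 296.09 W

296.09 W


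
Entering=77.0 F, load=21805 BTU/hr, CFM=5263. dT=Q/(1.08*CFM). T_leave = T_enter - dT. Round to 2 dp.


dT = 21805/(1.08*5263) = 3.8362
T_leave = 77.0 - 3.8362 = 73.16 F

73.16 F


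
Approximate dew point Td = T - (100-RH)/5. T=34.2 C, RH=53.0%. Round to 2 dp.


Td = 34.2 - (100-53.0)/5 = 24.80 C

24.80 C


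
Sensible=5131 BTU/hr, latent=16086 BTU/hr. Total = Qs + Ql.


Qt = 5131 + 16086 = 21217 BTU/hr

21217 BTU/hr


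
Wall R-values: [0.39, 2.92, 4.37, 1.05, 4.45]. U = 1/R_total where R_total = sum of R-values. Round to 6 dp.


R_total = 0.39 + 2.92 + 4.37 + 1.05 + 4.45 = 13.18
U = 1/13.18 = 0.075873

0.075873


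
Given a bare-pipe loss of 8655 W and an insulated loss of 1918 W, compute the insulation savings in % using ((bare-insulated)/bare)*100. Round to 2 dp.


Savings = ((8655-1918)/8655)*100 = 77.84 %

77.84 %


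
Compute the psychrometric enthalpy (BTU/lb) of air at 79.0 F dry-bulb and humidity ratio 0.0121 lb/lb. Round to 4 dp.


h = 0.24*79.0 + 0.0121*(1061+0.444*79.0) = 32.2225 BTU/lb

32.2225 BTU/lb


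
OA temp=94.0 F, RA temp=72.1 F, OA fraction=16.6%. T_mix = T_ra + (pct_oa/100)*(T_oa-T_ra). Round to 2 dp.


T_mix = 72.1 + (16.6/100)*(94.0-72.1) = 75.74 F

75.74 F


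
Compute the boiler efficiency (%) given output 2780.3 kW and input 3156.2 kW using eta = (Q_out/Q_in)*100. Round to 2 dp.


eta = (2780.3/3156.2)*100 = 88.09 %

88.09 %


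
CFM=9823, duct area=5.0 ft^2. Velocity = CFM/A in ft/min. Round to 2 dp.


V = 9823 / 5.0 = 1964.60 ft/min

1964.60 ft/min


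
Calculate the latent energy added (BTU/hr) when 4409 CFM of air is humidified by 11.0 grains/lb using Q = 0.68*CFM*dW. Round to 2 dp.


Q = 0.68 * 4409 * 11.0 = 32979.32 BTU/hr

32979.32 BTU/hr


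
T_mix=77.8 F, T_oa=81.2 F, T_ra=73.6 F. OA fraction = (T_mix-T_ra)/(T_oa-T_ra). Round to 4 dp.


frac = (77.8 - 73.6) / (81.2 - 73.6) = 0.5526

0.5526


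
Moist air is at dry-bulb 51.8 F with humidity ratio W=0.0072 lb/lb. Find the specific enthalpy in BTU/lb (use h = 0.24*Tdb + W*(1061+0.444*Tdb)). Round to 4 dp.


h = 0.24*51.8 + 0.0072*(1061+0.444*51.8) = 20.2368 BTU/lb

20.2368 BTU/lb


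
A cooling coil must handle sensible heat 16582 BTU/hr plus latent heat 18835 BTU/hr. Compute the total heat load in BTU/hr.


Qt = 16582 + 18835 = 35417 BTU/hr

35417 BTU/hr


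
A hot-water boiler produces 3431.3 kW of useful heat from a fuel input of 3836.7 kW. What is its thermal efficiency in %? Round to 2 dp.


eta = (3431.3/3836.7)*100 = 89.43 %

89.43 %


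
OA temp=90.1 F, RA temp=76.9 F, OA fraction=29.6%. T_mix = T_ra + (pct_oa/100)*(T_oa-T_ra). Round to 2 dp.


T_mix = 76.9 + (29.6/100)*(90.1-76.9) = 80.81 F

80.81 F


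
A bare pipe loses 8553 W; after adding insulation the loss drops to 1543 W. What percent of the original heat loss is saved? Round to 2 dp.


Savings = ((8553-1543)/8553)*100 = 81.96 %

81.96 %


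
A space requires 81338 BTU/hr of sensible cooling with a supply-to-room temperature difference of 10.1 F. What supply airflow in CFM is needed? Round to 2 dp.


CFM = 81338 / (1.08 * 10.1) = 7456.73

7456.73 CFM


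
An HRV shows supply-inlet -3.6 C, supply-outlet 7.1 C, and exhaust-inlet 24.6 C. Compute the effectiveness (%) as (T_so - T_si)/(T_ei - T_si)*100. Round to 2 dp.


eff = (7.1-(-3.6))/(24.6-(-3.6))*100 = 37.94 %

37.94 %


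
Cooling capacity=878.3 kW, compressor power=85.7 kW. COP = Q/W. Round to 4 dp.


COP = 878.3 / 85.7 = 10.2485

10.2485


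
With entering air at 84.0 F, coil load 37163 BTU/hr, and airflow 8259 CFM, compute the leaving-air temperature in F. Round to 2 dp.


dT = 37163/(1.08*8259) = 4.1664
T_leave = 84.0 - 4.1664 = 79.83 F

79.83 F


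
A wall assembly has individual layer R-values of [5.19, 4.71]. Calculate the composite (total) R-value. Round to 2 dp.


R_total = 5.19 + 4.71 = 9.90

9.90


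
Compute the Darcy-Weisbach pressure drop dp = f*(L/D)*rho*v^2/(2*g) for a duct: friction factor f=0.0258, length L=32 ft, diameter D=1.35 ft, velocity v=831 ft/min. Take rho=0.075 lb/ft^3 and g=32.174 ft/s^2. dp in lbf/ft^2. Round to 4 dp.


v_fps = 831/60 = 13.85 ft/s
dp = 0.0258*(32/1.35)*0.075*13.85^2/(2*32.174) = 0.1367 lbf/ft^2

0.1367 lbf/ft^2


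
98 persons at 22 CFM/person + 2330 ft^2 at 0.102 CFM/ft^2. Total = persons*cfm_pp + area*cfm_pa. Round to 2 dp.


Total = 98*22 + 2330*0.102 = 2393.66 CFM

2393.66 CFM


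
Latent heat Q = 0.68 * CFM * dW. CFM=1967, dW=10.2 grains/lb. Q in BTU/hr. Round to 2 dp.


Q = 0.68 * 1967 * 10.2 = 13643.11 BTU/hr

13643.11 BTU/hr


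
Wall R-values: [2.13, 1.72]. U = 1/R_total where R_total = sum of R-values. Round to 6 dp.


R_total = 2.13 + 1.72 = 3.85
U = 1/3.85 = 0.259740

0.259740


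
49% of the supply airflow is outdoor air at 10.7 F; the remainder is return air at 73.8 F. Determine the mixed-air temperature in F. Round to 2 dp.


T_mix = 0.49*10.7 + 0.51*73.8 = 42.88 F

42.88 F


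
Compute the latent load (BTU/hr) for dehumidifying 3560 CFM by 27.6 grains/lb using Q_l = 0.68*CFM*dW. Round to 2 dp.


Q = 0.68 * 3560 * 27.6 = 66814.08 BTU/hr

66814.08 BTU/hr


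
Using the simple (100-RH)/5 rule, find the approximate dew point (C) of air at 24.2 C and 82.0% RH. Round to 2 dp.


Td = 24.2 - (100-82.0)/5 = 20.60 C

20.60 C


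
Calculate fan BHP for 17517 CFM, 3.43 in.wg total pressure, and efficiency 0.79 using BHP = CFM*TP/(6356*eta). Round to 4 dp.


BHP = 17517 * 3.43 / (6356 * 0.79) = 11.9658 hp

11.9658 hp


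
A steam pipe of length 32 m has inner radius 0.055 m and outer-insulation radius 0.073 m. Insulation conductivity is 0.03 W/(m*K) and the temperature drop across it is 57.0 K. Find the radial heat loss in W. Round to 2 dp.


Q = 2*pi*0.03*32*57.0/ln(0.073/0.055) = 1214.36 W

1214.36 W


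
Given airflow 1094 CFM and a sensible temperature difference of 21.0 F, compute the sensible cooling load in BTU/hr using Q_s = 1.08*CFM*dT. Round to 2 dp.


Q = 1.08 * 1094 * 21.0 = 24811.92 BTU/hr

24811.92 BTU/hr


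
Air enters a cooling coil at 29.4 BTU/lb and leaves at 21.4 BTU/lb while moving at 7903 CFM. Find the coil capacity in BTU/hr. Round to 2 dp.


Q = 4.5 * 7903 * (29.4 - 21.4) = 284508.00 BTU/hr

284508.00 BTU/hr


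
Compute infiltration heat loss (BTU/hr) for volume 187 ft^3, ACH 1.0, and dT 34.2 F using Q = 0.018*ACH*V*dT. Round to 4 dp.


Q = 0.018 * 1.0 * 187 * 34.2 = 115.1172 BTU/hr

115.1172 BTU/hr


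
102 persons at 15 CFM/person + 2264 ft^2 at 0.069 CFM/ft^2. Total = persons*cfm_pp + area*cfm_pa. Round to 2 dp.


Total = 102*15 + 2264*0.069 = 1686.22 CFM

1686.22 CFM


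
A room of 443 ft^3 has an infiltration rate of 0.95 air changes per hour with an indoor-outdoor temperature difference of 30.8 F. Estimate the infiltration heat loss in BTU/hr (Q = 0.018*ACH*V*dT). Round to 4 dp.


Q = 0.018 * 0.95 * 443 * 30.8 = 233.3192 BTU/hr

233.3192 BTU/hr


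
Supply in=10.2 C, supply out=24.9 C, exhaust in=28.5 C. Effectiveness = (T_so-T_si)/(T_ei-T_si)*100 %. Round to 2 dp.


eff = (24.9-10.2)/(28.5-10.2)*100 = 80.33 %

80.33 %


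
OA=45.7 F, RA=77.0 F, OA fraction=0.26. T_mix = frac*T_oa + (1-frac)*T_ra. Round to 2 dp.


T_mix = 0.26*45.7 + 0.74*77.0 = 68.86 F

68.86 F


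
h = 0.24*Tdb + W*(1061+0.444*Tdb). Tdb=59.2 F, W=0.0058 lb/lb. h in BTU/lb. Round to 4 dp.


h = 0.24*59.2 + 0.0058*(1061+0.444*59.2) = 20.5143 BTU/lb

20.5143 BTU/lb


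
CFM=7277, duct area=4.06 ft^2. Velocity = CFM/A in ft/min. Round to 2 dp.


V = 7277 / 4.06 = 1792.36 ft/min

1792.36 ft/min


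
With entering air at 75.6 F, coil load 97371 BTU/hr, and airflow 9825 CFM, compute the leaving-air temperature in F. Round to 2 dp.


dT = 97371/(1.08*9825) = 9.1764
T_leave = 75.6 - 9.1764 = 66.42 F

66.42 F


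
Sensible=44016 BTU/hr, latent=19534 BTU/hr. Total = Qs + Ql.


Qt = 44016 + 19534 = 63550 BTU/hr

63550 BTU/hr


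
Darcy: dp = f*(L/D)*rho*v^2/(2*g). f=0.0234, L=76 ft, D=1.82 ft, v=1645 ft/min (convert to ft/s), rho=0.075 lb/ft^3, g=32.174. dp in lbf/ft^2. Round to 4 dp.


v_fps = 1645/60 = 27.4167 ft/s
dp = 0.0234*(76/1.82)*0.075*27.4167^2/(2*32.174) = 0.8561 lbf/ft^2

0.8561 lbf/ft^2


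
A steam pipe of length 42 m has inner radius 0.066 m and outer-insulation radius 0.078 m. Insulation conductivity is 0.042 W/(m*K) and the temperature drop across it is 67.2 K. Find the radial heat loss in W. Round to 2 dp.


Q = 2*pi*0.042*42*67.2/ln(0.078/0.066) = 4458.52 W

4458.52 W


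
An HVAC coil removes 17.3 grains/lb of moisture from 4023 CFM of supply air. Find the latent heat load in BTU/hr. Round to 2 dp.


Q = 0.68 * 4023 * 17.3 = 47326.57 BTU/hr

47326.57 BTU/hr


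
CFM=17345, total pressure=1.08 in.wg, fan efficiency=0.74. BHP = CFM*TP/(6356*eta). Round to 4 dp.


BHP = 17345 * 1.08 / (6356 * 0.74) = 3.9827 hp

3.9827 hp


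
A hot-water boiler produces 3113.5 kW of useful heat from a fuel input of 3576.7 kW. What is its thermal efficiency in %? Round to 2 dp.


eta = (3113.5/3576.7)*100 = 87.05 %

87.05 %


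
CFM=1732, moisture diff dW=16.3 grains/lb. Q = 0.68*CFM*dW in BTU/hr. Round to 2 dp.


Q = 0.68 * 1732 * 16.3 = 19197.49 BTU/hr

19197.49 BTU/hr


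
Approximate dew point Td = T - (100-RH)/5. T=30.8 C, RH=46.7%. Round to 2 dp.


Td = 30.8 - (100-46.7)/5 = 20.14 C

20.14 C


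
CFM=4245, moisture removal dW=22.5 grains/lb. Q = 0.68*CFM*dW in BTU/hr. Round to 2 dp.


Q = 0.68 * 4245 * 22.5 = 64948.50 BTU/hr

64948.50 BTU/hr


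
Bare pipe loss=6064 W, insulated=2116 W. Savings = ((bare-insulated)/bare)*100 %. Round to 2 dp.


Savings = ((6064-2116)/6064)*100 = 65.11 %

65.11 %


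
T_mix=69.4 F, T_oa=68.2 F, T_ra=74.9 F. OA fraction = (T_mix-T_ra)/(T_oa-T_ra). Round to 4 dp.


frac = (69.4 - 74.9) / (68.2 - 74.9) = 0.8209

0.8209


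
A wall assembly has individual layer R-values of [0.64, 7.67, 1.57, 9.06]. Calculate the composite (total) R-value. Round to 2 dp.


R_total = 0.64 + 7.67 + 1.57 + 9.06 = 18.94

18.94


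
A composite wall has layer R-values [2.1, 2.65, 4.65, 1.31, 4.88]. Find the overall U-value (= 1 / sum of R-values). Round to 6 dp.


R_total = 2.1 + 2.65 + 4.65 + 1.31 + 4.88 = 15.59
U = 1/15.59 = 0.064144

0.064144


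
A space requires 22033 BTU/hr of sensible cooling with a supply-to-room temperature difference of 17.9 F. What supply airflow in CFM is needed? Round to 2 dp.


CFM = 22033 / (1.08 * 17.9) = 1139.72

1139.72 CFM


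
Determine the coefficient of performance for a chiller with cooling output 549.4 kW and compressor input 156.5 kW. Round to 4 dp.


COP = 549.4 / 156.5 = 3.5105

3.5105


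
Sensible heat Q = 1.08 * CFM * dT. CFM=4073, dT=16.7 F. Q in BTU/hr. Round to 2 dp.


Q = 1.08 * 4073 * 16.7 = 73460.63 BTU/hr

73460.63 BTU/hr


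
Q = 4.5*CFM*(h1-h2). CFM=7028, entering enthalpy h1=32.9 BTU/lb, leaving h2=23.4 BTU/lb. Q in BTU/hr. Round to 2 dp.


Q = 4.5 * 7028 * (32.9 - 23.4) = 300447.00 BTU/hr

300447.00 BTU/hr


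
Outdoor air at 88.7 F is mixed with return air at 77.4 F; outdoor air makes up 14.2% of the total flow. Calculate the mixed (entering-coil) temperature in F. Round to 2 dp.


T_mix = 77.4 + (14.2/100)*(88.7-77.4) = 79.00 F

79.00 F


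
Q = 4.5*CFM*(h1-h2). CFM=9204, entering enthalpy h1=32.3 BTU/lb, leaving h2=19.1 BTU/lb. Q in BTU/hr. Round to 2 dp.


Q = 4.5 * 9204 * (32.3 - 19.1) = 546717.60 BTU/hr

546717.60 BTU/hr


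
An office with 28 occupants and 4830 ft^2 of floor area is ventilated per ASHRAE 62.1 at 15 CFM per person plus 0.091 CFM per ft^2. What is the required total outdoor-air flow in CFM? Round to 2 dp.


Total = 28*15 + 4830*0.091 = 859.53 CFM

859.53 CFM


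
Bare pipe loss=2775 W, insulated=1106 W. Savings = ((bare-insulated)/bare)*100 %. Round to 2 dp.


Savings = ((2775-1106)/2775)*100 = 60.14 %

60.14 %


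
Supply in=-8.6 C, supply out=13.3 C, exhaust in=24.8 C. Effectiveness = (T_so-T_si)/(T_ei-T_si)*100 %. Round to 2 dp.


eff = (13.3-(-8.6))/(24.8-(-8.6))*100 = 65.57 %

65.57 %


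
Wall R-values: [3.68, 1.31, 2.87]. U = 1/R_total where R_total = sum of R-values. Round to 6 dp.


R_total = 3.68 + 1.31 + 2.87 = 7.86
U = 1/7.86 = 0.127226

0.127226


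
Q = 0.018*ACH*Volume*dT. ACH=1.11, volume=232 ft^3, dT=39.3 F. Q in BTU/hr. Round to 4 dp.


Q = 0.018 * 1.11 * 232 * 39.3 = 182.1696 BTU/hr

182.1696 BTU/hr


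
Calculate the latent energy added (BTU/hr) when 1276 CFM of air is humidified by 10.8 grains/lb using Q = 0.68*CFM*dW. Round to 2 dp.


Q = 0.68 * 1276 * 10.8 = 9370.94 BTU/hr

9370.94 BTU/hr


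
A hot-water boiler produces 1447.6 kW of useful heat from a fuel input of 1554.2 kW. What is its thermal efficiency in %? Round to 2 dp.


eta = (1447.6/1554.2)*100 = 93.14 %

93.14 %


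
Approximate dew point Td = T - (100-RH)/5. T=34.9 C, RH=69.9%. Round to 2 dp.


Td = 34.9 - (100-69.9)/5 = 28.88 C

28.88 C


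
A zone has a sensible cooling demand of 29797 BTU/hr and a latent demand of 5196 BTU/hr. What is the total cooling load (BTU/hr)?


Qt = 29797 + 5196 = 34993 BTU/hr

34993 BTU/hr


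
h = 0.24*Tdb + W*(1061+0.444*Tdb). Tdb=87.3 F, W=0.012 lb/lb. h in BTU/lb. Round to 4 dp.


h = 0.24*87.3 + 0.012*(1061+0.444*87.3) = 34.1491 BTU/lb

34.1491 BTU/lb


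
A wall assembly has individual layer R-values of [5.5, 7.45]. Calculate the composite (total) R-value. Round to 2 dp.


R_total = 5.5 + 7.45 = 12.95

12.95


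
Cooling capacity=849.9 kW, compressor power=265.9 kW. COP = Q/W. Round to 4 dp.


COP = 849.9 / 265.9 = 3.1963

3.1963


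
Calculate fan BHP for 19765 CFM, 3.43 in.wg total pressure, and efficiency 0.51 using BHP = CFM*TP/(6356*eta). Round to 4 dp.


BHP = 19765 * 3.43 / (6356 * 0.51) = 20.9140 hp

20.9140 hp


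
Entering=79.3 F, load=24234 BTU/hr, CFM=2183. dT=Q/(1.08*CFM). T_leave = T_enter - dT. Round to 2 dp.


dT = 24234/(1.08*2183) = 10.2789
T_leave = 79.3 - 10.2789 = 69.02 F

69.02 F


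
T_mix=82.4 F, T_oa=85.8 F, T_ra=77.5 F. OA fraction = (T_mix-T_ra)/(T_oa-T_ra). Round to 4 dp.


frac = (82.4 - 77.5) / (85.8 - 77.5) = 0.5904

0.5904


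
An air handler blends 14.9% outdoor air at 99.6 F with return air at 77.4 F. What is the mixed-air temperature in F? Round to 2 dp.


T_mix = 77.4 + (14.9/100)*(99.6-77.4) = 80.71 F

80.71 F


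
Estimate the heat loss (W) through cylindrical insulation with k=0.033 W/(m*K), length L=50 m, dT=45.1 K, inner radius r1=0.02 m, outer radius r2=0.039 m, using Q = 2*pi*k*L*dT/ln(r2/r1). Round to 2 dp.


Q = 2*pi*0.033*50*45.1/ln(0.039/0.02) = 700.12 W

700.12 W


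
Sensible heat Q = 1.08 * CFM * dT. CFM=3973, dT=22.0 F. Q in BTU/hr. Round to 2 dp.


Q = 1.08 * 3973 * 22.0 = 94398.48 BTU/hr

94398.48 BTU/hr


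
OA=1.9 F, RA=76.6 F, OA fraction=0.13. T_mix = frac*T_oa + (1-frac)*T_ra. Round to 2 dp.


T_mix = 0.13*1.9 + 0.87*76.6 = 66.89 F

66.89 F


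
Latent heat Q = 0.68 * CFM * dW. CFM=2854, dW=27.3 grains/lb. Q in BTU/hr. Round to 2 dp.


Q = 0.68 * 2854 * 27.3 = 52981.66 BTU/hr

52981.66 BTU/hr


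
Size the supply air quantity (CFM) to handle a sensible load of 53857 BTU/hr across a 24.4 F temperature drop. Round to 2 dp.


CFM = 53857 / (1.08 * 24.4) = 2043.75

2043.75 CFM


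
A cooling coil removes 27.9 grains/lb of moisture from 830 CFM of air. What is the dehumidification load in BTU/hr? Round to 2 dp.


Q = 0.68 * 830 * 27.9 = 15746.76 BTU/hr

15746.76 BTU/hr


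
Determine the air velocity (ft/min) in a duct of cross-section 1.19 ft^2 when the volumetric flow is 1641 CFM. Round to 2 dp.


V = 1641 / 1.19 = 1378.99 ft/min

1378.99 ft/min


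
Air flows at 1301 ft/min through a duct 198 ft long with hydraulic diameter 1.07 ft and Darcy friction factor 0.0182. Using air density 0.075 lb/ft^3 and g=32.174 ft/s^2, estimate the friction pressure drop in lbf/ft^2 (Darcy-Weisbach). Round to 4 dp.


v_fps = 1301/60 = 21.6833 ft/s
dp = 0.0182*(198/1.07)*0.075*21.6833^2/(2*32.174) = 1.8456 lbf/ft^2

1.8456 lbf/ft^2


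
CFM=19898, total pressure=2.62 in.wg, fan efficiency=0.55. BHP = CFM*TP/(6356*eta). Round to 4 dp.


BHP = 19898 * 2.62 / (6356 * 0.55) = 14.9130 hp

14.9130 hp


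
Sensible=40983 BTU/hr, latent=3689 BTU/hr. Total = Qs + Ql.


Qt = 40983 + 3689 = 44672 BTU/hr

44672 BTU/hr


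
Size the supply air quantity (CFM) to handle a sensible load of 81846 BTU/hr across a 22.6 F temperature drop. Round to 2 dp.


CFM = 81846 / (1.08 * 22.6) = 3353.24

3353.24 CFM


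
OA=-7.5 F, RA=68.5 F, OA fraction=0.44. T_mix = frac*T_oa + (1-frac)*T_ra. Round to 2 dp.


T_mix = 0.44*(-7.5) + 0.56*68.5 = 35.06 F

35.06 F


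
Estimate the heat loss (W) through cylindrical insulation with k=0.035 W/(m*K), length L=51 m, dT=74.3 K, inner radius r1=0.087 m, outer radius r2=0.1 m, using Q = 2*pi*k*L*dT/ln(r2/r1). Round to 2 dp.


Q = 2*pi*0.035*51*74.3/ln(0.1/0.087) = 5983.76 W

5983.76 W


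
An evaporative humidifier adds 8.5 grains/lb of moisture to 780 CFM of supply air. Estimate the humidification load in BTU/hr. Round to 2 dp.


Q = 0.68 * 780 * 8.5 = 4508.40 BTU/hr

4508.40 BTU/hr


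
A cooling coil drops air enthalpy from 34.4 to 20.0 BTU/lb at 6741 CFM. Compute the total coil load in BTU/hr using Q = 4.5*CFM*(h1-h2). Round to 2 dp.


Q = 4.5 * 6741 * (34.4 - 20.0) = 436816.80 BTU/hr

436816.80 BTU/hr


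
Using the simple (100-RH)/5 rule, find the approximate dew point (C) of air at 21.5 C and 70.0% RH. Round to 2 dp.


Td = 21.5 - (100-70.0)/5 = 15.50 C

15.50 C


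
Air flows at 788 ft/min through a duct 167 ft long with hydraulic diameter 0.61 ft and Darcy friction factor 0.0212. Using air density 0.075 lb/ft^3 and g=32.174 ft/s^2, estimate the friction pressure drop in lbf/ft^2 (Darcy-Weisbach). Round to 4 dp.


v_fps = 788/60 = 13.1333 ft/s
dp = 0.0212*(167/0.61)*0.075*13.1333^2/(2*32.174) = 1.1668 lbf/ft^2

1.1668 lbf/ft^2


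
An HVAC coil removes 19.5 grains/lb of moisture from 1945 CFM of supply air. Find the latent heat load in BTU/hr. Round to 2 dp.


Q = 0.68 * 1945 * 19.5 = 25790.70 BTU/hr

25790.70 BTU/hr


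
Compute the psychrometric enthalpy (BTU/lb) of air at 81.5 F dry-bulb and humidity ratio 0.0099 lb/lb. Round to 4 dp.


h = 0.24*81.5 + 0.0099*(1061+0.444*81.5) = 30.4221 BTU/lb

30.4221 BTU/lb


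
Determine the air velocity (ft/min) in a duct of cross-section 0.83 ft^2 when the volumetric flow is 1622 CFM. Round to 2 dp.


V = 1622 / 0.83 = 1954.22 ft/min

1954.22 ft/min


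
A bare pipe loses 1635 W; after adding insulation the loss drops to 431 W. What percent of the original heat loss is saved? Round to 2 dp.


Savings = ((1635-431)/1635)*100 = 73.64 %

73.64 %


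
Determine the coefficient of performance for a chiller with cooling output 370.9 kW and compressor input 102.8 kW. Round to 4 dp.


COP = 370.9 / 102.8 = 3.6080

3.6080


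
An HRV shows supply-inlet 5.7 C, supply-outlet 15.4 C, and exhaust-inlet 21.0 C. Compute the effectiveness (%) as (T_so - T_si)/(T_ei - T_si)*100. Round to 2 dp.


eff = (15.4-5.7)/(21.0-5.7)*100 = 63.40 %

63.40 %


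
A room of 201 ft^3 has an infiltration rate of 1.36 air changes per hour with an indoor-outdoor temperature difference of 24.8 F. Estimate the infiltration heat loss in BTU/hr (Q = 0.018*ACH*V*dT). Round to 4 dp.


Q = 0.018 * 1.36 * 201 * 24.8 = 122.0279 BTU/hr

122.0279 BTU/hr


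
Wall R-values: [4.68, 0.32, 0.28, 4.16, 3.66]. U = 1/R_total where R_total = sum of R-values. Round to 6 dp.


R_total = 4.68 + 0.32 + 0.28 + 4.16 + 3.66 = 13.10
U = 1/13.10 = 0.076336

0.076336


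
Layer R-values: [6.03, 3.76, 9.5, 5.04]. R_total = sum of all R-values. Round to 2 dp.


R_total = 6.03 + 3.76 + 9.5 + 5.04 = 24.33

24.33


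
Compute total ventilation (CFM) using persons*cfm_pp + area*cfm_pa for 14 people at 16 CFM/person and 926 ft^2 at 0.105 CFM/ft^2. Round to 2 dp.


Total = 14*16 + 926*0.105 = 321.23 CFM

321.23 CFM


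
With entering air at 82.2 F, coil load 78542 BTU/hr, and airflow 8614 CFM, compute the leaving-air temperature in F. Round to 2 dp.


dT = 78542/(1.08*8614) = 8.4425
T_leave = 82.2 - 8.4425 = 73.76 F

73.76 F


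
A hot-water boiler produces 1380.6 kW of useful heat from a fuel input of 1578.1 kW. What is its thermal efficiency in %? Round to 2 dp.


eta = (1380.6/1578.1)*100 = 87.48 %

87.48 %


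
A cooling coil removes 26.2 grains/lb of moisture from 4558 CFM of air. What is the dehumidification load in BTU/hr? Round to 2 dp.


Q = 0.68 * 4558 * 26.2 = 81205.33 BTU/hr

81205.33 BTU/hr


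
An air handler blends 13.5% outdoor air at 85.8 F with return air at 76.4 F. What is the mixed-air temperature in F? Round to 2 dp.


T_mix = 76.4 + (13.5/100)*(85.8-76.4) = 77.67 F

77.67 F


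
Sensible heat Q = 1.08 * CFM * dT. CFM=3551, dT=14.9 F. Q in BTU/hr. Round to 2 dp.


Q = 1.08 * 3551 * 14.9 = 57142.69 BTU/hr

57142.69 BTU/hr


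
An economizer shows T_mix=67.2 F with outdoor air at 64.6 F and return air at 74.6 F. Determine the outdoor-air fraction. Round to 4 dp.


frac = (67.2 - 74.6) / (64.6 - 74.6) = 0.7400

0.7400


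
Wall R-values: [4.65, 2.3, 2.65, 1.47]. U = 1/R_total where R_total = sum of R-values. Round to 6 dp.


R_total = 4.65 + 2.3 + 2.65 + 1.47 = 11.07
U = 1/11.07 = 0.090334

0.090334


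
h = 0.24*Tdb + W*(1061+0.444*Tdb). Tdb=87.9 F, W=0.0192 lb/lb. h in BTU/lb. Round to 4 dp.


h = 0.24*87.9 + 0.0192*(1061+0.444*87.9) = 42.2165 BTU/lb

42.2165 BTU/lb


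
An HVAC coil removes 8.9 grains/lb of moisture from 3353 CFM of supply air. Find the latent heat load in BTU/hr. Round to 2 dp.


Q = 0.68 * 3353 * 8.9 = 20292.36 BTU/hr

20292.36 BTU/hr


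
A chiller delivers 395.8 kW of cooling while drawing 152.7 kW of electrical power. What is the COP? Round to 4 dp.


COP = 395.8 / 152.7 = 2.5920

2.5920


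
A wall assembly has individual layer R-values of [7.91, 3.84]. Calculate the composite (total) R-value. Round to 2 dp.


R_total = 7.91 + 3.84 = 11.75

11.75


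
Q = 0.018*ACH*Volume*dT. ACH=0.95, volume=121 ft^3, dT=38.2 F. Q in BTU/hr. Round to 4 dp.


Q = 0.018 * 0.95 * 121 * 38.2 = 79.0396 BTU/hr

79.0396 BTU/hr


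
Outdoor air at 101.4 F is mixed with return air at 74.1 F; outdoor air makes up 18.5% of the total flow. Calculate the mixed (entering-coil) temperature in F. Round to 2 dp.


T_mix = 74.1 + (18.5/100)*(101.4-74.1) = 79.15 F

79.15 F


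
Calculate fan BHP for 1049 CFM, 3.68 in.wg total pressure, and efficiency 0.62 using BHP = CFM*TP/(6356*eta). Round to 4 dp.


BHP = 1049 * 3.68 / (6356 * 0.62) = 0.9796 hp

0.9796 hp


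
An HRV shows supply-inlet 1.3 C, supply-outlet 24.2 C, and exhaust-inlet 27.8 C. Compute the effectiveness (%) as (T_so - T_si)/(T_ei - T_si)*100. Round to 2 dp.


eff = (24.2-1.3)/(27.8-1.3)*100 = 86.42 %

86.42 %


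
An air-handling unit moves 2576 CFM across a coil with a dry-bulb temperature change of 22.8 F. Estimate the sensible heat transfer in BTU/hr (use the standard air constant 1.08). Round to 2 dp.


Q = 1.08 * 2576 * 22.8 = 63431.42 BTU/hr

63431.42 BTU/hr


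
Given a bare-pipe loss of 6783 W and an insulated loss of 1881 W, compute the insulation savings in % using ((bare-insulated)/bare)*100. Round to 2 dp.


Savings = ((6783-1881)/6783)*100 = 72.27 %

72.27 %


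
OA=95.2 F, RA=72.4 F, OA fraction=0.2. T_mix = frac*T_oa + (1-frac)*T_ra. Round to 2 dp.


T_mix = 0.2*95.2 + 0.8*72.4 = 76.96 F

76.96 F


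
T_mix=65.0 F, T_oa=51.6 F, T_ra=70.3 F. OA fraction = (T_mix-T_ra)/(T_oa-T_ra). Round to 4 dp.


frac = (65.0 - 70.3) / (51.6 - 70.3) = 0.2834

0.2834


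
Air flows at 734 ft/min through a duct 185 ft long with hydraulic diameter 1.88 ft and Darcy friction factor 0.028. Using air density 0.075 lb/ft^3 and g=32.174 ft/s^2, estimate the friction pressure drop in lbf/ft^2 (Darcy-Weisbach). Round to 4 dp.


v_fps = 734/60 = 12.2333 ft/s
dp = 0.028*(185/1.88)*0.075*12.2333^2/(2*32.174) = 0.4806 lbf/ft^2

0.4806 lbf/ft^2


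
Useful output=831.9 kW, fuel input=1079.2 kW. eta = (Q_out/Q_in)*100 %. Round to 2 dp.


eta = (831.9/1079.2)*100 = 77.08 %

77.08 %


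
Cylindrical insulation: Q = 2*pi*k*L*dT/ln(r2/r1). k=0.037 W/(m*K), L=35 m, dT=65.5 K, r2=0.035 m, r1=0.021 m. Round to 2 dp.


Q = 2*pi*0.037*35*65.5/ln(0.035/0.021) = 1043.32 W

1043.32 W


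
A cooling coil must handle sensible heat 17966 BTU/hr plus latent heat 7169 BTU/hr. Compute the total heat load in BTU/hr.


Qt = 17966 + 7169 = 25135 BTU/hr

25135 BTU/hr


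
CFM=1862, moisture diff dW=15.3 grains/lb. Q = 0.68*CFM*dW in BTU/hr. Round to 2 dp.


Q = 0.68 * 1862 * 15.3 = 19372.25 BTU/hr

19372.25 BTU/hr


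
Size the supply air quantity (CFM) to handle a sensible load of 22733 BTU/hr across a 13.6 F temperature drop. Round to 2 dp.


CFM = 22733 / (1.08 * 13.6) = 1547.73

1547.73 CFM


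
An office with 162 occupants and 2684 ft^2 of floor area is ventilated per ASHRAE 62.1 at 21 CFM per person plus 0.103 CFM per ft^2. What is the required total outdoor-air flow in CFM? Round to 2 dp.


Total = 162*21 + 2684*0.103 = 3678.45 CFM

3678.45 CFM


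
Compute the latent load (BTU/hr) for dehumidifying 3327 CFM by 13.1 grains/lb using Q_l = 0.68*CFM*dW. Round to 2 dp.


Q = 0.68 * 3327 * 13.1 = 29636.92 BTU/hr

29636.92 BTU/hr


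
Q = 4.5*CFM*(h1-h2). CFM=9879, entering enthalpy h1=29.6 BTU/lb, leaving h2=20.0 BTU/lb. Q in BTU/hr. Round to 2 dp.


Q = 4.5 * 9879 * (29.6 - 20.0) = 426772.80 BTU/hr

426772.80 BTU/hr


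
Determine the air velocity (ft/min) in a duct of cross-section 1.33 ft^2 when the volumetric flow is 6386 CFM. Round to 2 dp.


V = 6386 / 1.33 = 4801.50 ft/min

4801.50 ft/min


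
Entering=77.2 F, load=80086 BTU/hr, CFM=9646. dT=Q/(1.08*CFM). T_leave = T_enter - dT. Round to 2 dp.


dT = 80086/(1.08*9646) = 7.6875
T_leave = 77.2 - 7.6875 = 69.51 F

69.51 F


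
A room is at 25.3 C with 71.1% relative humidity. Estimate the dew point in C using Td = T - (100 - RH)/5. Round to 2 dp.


Td = 25.3 - (100-71.1)/5 = 19.52 C

19.52 C


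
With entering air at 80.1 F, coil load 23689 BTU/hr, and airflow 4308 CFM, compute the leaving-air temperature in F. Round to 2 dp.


dT = 23689/(1.08*4308) = 5.0915
T_leave = 80.1 - 5.0915 = 75.01 F

75.01 F


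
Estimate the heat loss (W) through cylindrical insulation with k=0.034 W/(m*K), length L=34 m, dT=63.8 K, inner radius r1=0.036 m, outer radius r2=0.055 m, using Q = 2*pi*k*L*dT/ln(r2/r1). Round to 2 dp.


Q = 2*pi*0.034*34*63.8/ln(0.055/0.036) = 1093.41 W

1093.41 W


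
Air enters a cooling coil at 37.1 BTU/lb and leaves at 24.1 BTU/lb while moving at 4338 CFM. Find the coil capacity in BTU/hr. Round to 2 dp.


Q = 4.5 * 4338 * (37.1 - 24.1) = 253773.00 BTU/hr

253773.00 BTU/hr


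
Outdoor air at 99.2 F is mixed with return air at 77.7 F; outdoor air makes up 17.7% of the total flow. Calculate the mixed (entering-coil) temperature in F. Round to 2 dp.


T_mix = 77.7 + (17.7/100)*(99.2-77.7) = 81.51 F

81.51 F


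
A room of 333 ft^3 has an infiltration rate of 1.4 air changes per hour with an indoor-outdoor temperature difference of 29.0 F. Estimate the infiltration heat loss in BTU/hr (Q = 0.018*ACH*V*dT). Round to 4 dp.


Q = 0.018 * 1.4 * 333 * 29.0 = 243.3564 BTU/hr

243.3564 BTU/hr


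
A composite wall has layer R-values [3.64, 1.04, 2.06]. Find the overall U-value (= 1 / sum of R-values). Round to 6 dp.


R_total = 3.64 + 1.04 + 2.06 = 6.74
U = 1/6.74 = 0.148368

0.148368


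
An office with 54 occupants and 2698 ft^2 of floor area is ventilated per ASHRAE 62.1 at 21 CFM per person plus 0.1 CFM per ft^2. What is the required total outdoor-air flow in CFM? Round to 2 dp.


Total = 54*21 + 2698*0.1 = 1403.80 CFM

1403.80 CFM


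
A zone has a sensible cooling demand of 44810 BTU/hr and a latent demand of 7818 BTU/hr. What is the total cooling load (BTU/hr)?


Qt = 44810 + 7818 = 52628 BTU/hr

52628 BTU/hr


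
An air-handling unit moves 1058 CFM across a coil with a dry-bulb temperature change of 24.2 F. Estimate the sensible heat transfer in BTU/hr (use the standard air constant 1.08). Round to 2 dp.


Q = 1.08 * 1058 * 24.2 = 27651.89 BTU/hr

27651.89 BTU/hr


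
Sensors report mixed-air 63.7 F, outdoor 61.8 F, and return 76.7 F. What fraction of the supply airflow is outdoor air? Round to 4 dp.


frac = (63.7 - 76.7) / (61.8 - 76.7) = 0.8725

0.8725


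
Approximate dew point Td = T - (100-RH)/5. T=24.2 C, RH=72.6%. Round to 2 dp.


Td = 24.2 - (100-72.6)/5 = 18.72 C

18.72 C


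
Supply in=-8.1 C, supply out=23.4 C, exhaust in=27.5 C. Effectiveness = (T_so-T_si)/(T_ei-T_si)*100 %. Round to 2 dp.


eff = (23.4-(-8.1))/(27.5-(-8.1))*100 = 88.48 %

88.48 %


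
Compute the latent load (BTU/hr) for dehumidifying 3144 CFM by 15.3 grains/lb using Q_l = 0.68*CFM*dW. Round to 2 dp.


Q = 0.68 * 3144 * 15.3 = 32710.18 BTU/hr

32710.18 BTU/hr


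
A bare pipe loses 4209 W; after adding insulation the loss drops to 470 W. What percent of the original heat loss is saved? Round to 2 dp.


Savings = ((4209-470)/4209)*100 = 88.83 %

88.83 %


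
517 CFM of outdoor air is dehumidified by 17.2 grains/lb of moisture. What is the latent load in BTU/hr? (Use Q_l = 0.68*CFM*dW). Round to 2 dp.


Q = 0.68 * 517 * 17.2 = 6046.83 BTU/hr

6046.83 BTU/hr


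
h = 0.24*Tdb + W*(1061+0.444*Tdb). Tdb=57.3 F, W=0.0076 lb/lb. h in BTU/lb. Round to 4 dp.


h = 0.24*57.3 + 0.0076*(1061+0.444*57.3) = 22.0090 BTU/lb

22.0090 BTU/lb


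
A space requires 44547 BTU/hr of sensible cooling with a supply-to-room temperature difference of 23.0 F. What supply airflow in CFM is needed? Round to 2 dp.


CFM = 44547 / (1.08 * 23.0) = 1793.36

1793.36 CFM


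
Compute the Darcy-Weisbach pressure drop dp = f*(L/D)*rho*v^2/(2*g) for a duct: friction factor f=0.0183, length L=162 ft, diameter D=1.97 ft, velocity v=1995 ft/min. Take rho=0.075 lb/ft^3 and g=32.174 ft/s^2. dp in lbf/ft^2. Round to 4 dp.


v_fps = 1995/60 = 33.25 ft/s
dp = 0.0183*(162/1.97)*0.075*33.25^2/(2*32.174) = 1.9391 lbf/ft^2

1.9391 lbf/ft^2


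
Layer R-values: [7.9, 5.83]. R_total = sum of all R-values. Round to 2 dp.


R_total = 7.9 + 5.83 = 13.73

13.73


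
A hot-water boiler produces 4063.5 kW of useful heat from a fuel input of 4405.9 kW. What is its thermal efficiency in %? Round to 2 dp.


eta = (4063.5/4405.9)*100 = 92.23 %

92.23 %


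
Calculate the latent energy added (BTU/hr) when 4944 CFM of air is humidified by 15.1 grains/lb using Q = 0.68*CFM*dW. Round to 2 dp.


Q = 0.68 * 4944 * 15.1 = 50764.99 BTU/hr

50764.99 BTU/hr


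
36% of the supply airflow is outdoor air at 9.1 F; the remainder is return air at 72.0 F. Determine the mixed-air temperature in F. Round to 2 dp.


T_mix = 0.36*9.1 + 0.64*72.0 = 49.36 F

49.36 F


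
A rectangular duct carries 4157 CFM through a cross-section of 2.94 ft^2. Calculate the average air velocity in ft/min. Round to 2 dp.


V = 4157 / 2.94 = 1413.95 ft/min

1413.95 ft/min


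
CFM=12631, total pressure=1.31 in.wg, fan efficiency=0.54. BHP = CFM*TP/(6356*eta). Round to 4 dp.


BHP = 12631 * 1.31 / (6356 * 0.54) = 4.8209 hp

4.8209 hp


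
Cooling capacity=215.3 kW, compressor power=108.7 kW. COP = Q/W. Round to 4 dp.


COP = 215.3 / 108.7 = 1.9807

1.9807


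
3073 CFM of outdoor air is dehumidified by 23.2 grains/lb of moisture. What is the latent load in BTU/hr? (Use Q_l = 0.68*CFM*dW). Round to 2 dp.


Q = 0.68 * 3073 * 23.2 = 48479.65 BTU/hr

48479.65 BTU/hr


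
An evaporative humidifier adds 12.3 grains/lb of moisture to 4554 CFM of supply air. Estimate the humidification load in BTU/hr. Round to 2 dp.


Q = 0.68 * 4554 * 12.3 = 38089.66 BTU/hr

38089.66 BTU/hr


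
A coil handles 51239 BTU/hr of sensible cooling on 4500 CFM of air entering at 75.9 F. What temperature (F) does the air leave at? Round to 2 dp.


dT = 51239/(1.08*4500) = 10.5430
T_leave = 75.9 - 10.5430 = 65.36 F

65.36 F


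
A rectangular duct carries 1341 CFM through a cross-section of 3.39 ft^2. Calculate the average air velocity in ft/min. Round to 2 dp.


V = 1341 / 3.39 = 395.58 ft/min

395.58 ft/min


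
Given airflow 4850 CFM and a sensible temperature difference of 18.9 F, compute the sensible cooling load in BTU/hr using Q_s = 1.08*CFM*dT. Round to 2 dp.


Q = 1.08 * 4850 * 18.9 = 98998.20 BTU/hr

98998.20 BTU/hr


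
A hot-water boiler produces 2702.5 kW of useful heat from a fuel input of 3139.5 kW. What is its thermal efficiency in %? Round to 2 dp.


eta = (2702.5/3139.5)*100 = 86.08 %

86.08 %


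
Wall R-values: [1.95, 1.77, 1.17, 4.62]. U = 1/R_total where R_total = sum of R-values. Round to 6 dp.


R_total = 1.95 + 1.77 + 1.17 + 4.62 = 9.51
U = 1/9.51 = 0.105152

0.105152


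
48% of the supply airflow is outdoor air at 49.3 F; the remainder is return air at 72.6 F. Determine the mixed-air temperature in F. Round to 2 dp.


T_mix = 0.48*49.3 + 0.52*72.6 = 61.42 F

61.42 F


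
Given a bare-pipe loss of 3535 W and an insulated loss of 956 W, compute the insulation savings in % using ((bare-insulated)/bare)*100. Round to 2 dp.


Savings = ((3535-956)/3535)*100 = 72.96 %

72.96 %


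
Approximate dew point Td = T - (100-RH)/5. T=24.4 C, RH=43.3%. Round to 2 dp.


Td = 24.4 - (100-43.3)/5 = 13.06 C

13.06 C


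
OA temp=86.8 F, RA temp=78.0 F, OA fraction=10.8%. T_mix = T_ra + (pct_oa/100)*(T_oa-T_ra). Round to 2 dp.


T_mix = 78.0 + (10.8/100)*(86.8-78.0) = 78.95 F

78.95 F


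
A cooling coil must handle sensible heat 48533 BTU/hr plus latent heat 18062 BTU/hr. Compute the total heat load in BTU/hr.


Qt = 48533 + 18062 = 66595 BTU/hr

66595 BTU/hr


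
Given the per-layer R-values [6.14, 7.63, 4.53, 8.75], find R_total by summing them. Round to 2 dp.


R_total = 6.14 + 7.63 + 4.53 + 8.75 = 27.05

27.05


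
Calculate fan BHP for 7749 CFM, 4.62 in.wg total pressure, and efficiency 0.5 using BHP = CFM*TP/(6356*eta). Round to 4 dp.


BHP = 7749 * 4.62 / (6356 * 0.5) = 11.2651 hp

11.2651 hp


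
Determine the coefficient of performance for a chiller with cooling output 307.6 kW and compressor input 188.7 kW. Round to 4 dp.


COP = 307.6 / 188.7 = 1.6301

1.6301


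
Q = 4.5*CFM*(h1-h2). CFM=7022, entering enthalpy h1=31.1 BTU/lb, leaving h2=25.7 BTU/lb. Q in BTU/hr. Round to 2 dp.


Q = 4.5 * 7022 * (31.1 - 25.7) = 170634.60 BTU/hr

170634.60 BTU/hr


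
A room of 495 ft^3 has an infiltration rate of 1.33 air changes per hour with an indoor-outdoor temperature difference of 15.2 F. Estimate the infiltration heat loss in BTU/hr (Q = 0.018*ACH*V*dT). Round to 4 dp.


Q = 0.018 * 1.33 * 495 * 15.2 = 180.1246 BTU/hr

180.1246 BTU/hr


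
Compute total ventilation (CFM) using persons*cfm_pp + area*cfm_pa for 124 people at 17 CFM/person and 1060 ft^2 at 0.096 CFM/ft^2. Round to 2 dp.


Total = 124*17 + 1060*0.096 = 2209.76 CFM

2209.76 CFM


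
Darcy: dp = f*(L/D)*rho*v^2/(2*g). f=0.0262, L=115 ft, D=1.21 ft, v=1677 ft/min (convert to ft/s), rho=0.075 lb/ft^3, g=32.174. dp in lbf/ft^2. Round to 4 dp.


v_fps = 1677/60 = 27.95 ft/s
dp = 0.0262*(115/1.21)*0.075*27.95^2/(2*32.174) = 2.2673 lbf/ft^2

2.2673 lbf/ft^2


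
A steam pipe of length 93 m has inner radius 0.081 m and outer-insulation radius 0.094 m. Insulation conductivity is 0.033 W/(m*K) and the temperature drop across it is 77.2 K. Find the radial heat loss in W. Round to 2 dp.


Q = 2*pi*0.033*93*77.2/ln(0.094/0.081) = 10001.34 W

10001.34 W


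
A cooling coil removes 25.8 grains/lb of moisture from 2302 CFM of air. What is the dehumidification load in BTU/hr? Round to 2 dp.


Q = 0.68 * 2302 * 25.8 = 40386.29 BTU/hr

40386.29 BTU/hr
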